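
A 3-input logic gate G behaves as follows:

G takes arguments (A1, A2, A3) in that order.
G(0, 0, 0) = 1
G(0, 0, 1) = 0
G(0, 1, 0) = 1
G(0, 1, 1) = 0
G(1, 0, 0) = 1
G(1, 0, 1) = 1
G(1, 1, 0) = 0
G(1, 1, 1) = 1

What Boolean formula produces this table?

G(A1, A2, A3) = ~((((~A1 & ~A2) & A3) | ((~A1 & A2) & A3)) | ((A1 & A2) & ~A3))

The 0-rows are (0,0,1), (0,1,1), (1,1,0). Take each as a conjunction (¬A1·¬A2·A3, ¬A1·A2·A3, A1·A2·¬A3), form their disjunction, and complement — that gives a formula that is 1 everywhere G is.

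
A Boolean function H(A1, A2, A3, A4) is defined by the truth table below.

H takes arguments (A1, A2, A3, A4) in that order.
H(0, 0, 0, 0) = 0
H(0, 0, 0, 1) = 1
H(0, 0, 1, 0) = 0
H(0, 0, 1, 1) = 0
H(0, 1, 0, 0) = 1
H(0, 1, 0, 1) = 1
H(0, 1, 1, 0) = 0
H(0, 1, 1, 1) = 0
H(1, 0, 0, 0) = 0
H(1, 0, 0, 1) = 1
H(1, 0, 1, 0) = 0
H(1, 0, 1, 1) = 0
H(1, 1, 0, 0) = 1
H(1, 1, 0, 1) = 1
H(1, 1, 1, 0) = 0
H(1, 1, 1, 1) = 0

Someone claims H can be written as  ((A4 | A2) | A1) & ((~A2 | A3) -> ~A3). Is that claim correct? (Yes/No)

No

Test each input against both H and the formula:
  A1=0, A2=0, A3=0, A4=0: formula gives 0, H = 0 ✓
  A1=0, A2=0, A3=0, A4=1: formula gives 1, H = 1 ✓
  A1=0, A2=0, A3=1, A4=0: formula gives 0, H = 0 ✓
  A1=0, A2=0, A3=1, A4=1: formula gives 0, H = 0 ✓
  …
  A1=1, A2=0, A3=0, A4=0: formula gives 1, but H = 0 ✗
A single disagreement suffices: at (1,0,0,0) they differ, so the formula does not compute H.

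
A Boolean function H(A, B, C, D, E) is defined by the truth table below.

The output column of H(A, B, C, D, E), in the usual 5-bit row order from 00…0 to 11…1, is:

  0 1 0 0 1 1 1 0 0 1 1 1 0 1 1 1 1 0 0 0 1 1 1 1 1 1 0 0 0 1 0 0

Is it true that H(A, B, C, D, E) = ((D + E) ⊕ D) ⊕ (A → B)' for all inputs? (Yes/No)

Test each input against both H and the formula:
  A=0, B=0, C=0, D=0, E=0: formula gives 0, H = 0 ✓
  A=0, B=0, C=0, D=0, E=1: formula gives 1, H = 1 ✓
  A=0, B=0, C=0, D=1, E=0: formula gives 0, H = 0 ✓
  A=0, B=0, C=0, D=1, E=1: formula gives 0, H = 0 ✓
  A=0, B=0, C=1, D=0, E=0: formula gives 0, but H = 1 ✗
Since they disagree at (0,0,1,0,0), the expression is not a correct formula for H.

No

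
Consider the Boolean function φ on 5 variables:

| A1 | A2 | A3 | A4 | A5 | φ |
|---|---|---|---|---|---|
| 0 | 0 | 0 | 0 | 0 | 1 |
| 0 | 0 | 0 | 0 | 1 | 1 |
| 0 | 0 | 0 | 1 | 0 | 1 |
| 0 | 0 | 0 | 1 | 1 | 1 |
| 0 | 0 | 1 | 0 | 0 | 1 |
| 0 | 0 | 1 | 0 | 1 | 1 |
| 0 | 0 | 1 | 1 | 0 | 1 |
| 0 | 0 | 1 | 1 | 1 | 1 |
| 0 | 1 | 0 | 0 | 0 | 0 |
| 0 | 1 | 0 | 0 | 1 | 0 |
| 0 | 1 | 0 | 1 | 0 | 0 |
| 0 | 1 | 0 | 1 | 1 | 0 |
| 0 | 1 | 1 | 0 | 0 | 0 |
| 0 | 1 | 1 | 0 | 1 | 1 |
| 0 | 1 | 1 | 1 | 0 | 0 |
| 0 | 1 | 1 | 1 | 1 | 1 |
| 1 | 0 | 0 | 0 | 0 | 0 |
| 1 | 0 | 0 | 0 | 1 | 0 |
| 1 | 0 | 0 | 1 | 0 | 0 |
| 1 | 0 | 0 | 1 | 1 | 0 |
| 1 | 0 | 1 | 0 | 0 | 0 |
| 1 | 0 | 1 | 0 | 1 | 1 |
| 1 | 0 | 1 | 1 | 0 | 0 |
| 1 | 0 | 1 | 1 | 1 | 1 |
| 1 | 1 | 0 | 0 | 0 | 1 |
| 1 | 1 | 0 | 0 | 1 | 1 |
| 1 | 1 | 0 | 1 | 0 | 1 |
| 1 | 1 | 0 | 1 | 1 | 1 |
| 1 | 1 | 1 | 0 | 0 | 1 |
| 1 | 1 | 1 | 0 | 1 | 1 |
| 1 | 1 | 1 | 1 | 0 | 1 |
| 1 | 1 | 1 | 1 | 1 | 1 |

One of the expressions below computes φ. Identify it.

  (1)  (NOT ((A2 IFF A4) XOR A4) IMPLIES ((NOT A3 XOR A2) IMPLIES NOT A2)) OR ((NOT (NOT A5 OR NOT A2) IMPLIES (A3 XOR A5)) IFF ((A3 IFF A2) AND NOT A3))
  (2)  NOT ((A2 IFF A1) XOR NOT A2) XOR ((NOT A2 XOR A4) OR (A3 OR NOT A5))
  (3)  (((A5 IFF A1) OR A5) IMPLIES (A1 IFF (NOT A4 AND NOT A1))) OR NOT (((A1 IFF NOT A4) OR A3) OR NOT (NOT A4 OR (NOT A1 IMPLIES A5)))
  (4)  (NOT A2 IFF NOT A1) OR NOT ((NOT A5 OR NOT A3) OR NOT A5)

4

(1) disagrees with φ on (0,1,0,0,0) (formula → 1, table → 0); rule it out.
(2) disagrees with φ on (0,0,0,0,0) (formula → 0, table → 1); rule it out.
(3) disagrees with φ on (0,0,1,0,0) (formula → 0, table → 1); rule it out.
(4) is the remaining candidate, and it agrees with φ on all 32 inputs.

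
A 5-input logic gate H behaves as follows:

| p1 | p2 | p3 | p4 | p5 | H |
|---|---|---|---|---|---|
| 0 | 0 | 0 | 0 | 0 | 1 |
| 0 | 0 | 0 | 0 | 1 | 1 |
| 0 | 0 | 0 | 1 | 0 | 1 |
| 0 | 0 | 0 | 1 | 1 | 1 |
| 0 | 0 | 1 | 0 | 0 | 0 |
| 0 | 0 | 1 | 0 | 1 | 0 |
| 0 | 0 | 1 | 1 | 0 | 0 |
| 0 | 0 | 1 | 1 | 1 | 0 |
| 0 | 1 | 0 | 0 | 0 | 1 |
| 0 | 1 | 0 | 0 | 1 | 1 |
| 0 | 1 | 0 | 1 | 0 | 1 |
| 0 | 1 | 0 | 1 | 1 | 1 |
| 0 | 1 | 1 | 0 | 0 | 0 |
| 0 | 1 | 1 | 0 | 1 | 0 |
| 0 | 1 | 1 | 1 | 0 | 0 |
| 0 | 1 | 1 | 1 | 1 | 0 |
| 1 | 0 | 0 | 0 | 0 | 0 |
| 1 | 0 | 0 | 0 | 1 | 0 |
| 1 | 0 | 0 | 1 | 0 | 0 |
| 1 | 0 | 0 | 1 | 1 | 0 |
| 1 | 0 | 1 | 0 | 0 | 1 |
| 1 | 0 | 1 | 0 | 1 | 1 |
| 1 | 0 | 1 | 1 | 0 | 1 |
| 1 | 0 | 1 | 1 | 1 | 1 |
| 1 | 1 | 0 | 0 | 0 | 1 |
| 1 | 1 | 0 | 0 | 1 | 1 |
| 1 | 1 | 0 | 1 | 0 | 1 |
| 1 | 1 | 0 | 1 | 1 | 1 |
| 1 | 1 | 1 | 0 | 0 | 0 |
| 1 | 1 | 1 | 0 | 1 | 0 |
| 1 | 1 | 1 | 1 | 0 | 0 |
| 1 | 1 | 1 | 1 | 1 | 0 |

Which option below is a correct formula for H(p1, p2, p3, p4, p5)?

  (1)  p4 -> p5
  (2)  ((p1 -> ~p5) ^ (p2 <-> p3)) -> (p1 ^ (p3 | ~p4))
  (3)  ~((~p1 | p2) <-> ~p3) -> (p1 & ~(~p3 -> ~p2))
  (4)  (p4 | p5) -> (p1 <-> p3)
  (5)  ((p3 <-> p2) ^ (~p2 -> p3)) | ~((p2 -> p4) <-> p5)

3

(1) disagrees with H on (0,0,0,1,0) (formula → 0, table → 1); rule it out.
(2) disagrees with H on (0,0,1,0,0) (formula → 1, table → 0); rule it out.
(4) disagrees with H on (0,0,1,0,0) (formula → 1, table → 0); rule it out.
(5) disagrees with H on (0,0,1,0,0) (formula → 1, table → 0); rule it out.
Only (3) survives; checking it on all 32 rows confirms it matches H.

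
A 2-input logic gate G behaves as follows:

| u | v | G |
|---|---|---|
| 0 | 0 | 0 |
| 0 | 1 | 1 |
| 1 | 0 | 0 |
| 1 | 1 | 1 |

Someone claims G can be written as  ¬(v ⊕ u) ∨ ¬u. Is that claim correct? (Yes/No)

No

Test each input against both G and the formula:
  u=0, v=0: formula gives 1, but G = 0 ✗
A single disagreement suffices: at (0,0) they differ, so the formula does not compute G.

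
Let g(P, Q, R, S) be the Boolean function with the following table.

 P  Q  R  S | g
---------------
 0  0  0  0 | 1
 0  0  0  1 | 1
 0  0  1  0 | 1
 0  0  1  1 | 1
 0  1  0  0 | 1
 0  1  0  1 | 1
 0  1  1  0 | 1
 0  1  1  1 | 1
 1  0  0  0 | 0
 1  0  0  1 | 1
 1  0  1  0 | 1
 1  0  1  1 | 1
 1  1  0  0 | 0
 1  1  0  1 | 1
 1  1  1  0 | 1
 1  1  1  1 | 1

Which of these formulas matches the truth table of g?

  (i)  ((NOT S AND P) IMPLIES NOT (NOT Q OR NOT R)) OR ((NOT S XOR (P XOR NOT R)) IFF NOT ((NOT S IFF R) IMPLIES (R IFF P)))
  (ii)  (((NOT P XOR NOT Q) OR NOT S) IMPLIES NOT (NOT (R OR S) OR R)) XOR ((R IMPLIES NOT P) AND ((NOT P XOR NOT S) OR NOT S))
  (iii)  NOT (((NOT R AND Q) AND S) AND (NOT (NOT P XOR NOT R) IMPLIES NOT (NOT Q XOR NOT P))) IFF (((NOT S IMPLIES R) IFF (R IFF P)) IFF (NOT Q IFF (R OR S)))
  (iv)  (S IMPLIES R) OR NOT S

(ii): at (0,0,0,1) it gives 0, but g = 1 — eliminated.
(iii): at (0,0,1,0) it gives 0, but g = 1 — eliminated.
(iv): at (0,0,0,1) it gives 0, but g = 1 — eliminated.
(i) is the remaining candidate, and it agrees with g on all 16 inputs.

i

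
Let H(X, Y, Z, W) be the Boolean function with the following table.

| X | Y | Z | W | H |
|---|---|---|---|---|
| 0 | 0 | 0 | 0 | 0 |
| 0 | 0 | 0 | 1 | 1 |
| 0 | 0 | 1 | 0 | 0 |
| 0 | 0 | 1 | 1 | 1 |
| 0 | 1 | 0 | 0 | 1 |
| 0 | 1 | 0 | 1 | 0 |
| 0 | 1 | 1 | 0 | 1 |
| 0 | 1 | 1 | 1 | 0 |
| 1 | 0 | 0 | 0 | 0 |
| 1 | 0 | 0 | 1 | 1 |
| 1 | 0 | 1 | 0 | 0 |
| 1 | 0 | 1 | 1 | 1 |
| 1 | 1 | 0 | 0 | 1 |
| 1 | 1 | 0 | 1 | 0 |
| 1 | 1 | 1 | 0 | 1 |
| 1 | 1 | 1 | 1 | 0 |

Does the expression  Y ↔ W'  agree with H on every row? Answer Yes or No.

Yes

Test each input against both H and the formula:
  X=0, Y=0, Z=0, W=0: formula gives 0, H = 0 ✓
  X=0, Y=0, Z=0, W=1: formula gives 1, H = 1 ✓
  X=0, Y=0, Z=1, W=0: formula gives 0, H = 0 ✓
  X=0, Y=0, Z=1, W=1: formula gives 1, H = 1 ✓
  …and likewise for the remaining 12 rows.
No disagreement on any input; they are logically equivalent.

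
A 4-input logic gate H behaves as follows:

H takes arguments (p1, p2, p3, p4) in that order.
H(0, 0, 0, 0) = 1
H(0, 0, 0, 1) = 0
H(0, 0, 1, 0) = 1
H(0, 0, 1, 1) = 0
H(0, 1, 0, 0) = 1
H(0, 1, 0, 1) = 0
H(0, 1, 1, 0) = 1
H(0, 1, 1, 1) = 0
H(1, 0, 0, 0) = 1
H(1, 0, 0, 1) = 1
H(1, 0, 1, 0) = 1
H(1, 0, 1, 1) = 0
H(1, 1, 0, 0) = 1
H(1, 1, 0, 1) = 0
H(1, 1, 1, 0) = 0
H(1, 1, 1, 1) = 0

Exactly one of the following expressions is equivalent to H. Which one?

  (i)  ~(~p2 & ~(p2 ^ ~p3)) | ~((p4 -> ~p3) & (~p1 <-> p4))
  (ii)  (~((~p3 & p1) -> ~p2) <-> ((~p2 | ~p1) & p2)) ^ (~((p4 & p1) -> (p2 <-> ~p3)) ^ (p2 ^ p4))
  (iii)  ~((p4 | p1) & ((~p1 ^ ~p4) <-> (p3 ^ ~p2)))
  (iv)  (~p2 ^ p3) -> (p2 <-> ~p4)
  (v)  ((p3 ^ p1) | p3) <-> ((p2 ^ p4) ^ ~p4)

ii

(i): at (0,0,0,1) it gives 1, but H = 0 — eliminated.
(iii): at (0,0,1,1) it gives 1, but H = 0 — eliminated.
(iv): at (0,0,0,0) it gives 0, but H = 1 — eliminated.
(v): at (0,0,0,0) it gives 0, but H = 1 — eliminated.
That leaves (ii). Evaluating it on every row reproduces the table of H exactly.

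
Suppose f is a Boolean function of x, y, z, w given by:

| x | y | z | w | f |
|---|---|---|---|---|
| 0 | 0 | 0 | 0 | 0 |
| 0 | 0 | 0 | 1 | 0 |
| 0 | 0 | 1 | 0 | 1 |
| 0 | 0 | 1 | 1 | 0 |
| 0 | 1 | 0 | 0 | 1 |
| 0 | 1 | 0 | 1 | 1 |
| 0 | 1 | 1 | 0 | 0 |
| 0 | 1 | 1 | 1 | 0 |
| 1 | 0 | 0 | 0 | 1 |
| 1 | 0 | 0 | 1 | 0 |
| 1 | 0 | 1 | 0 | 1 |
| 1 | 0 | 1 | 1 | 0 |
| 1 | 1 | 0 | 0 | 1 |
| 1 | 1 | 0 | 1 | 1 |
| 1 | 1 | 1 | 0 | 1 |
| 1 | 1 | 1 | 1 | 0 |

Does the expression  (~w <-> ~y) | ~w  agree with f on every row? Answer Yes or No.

Check the formula against f row by row:
  x=0, y=0, z=0, w=0: formula gives 1, but f = 0 ✗
Since they disagree at (0,0,0,0), the expression is not a correct formula for f.

No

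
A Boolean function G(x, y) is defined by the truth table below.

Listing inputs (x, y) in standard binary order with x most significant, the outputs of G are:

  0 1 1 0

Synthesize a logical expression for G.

The output is 1 exactly when an odd number of inputs are 1 — the 2-way XOR (parity).

G(x, y) = x XOR y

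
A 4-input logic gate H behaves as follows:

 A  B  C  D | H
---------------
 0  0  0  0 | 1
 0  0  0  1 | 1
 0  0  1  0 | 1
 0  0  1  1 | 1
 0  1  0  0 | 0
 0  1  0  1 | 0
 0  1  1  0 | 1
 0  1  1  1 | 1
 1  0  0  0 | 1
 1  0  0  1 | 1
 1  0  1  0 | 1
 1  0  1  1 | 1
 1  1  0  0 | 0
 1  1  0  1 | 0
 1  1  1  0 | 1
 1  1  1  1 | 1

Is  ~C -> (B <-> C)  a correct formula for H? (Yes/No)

Evaluate ~C -> (B <-> C) on each row and compare to H:
  A=0, B=0, C=0, D=0: formula gives 1, H = 1 ✓
  A=0, B=0, C=0, D=1: formula gives 1, H = 1 ✓
  A=0, B=0, C=1, D=0: formula gives 1, H = 1 ✓
  A=0, B=0, C=1, D=1: formula gives 1, H = 1 ✓
  … (the remaining 12 rows also agree.)
All 16 rows match — the expression computes H exactly.

Yes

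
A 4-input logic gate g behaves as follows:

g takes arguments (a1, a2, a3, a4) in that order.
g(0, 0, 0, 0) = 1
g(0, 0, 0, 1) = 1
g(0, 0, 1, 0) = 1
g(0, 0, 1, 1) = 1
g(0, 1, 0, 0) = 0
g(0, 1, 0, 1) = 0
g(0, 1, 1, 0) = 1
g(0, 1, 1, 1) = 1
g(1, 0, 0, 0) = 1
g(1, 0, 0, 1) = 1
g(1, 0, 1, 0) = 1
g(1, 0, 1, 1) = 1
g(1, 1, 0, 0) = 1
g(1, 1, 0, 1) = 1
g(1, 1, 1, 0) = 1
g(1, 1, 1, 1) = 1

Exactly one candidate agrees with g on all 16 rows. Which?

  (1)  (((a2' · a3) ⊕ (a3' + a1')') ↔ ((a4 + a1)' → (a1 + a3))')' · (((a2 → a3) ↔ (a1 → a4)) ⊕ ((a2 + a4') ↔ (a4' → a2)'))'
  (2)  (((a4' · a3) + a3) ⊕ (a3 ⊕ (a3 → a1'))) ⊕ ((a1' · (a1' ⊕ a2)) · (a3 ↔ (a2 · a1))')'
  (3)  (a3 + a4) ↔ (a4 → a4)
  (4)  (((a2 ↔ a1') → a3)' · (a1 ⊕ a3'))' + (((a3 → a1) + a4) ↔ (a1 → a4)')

(1): at (0,0,0,1) it gives 0, but g = 1 — eliminated.
(2): at (0,0,0,0) it gives 0, but g = 1 — eliminated.
(3): at (0,0,0,0) it gives 0, but g = 1 — eliminated.
Only (4) survives; checking it on all 16 rows confirms it matches g.

4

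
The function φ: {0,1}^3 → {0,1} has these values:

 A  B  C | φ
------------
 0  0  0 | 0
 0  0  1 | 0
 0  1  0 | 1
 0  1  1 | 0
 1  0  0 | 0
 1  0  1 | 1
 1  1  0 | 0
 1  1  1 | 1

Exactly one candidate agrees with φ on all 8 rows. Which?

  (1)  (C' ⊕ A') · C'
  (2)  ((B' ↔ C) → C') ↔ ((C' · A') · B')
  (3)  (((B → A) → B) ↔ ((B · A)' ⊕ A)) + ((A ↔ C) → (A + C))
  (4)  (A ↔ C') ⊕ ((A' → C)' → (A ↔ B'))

4

(1) disagrees with φ on (0,1,0) (formula → 0, table → 1); rule it out.
(2) disagrees with φ on (0,0,0) (formula → 1, table → 0); rule it out.
(3) disagrees with φ on (0,0,1) (formula → 1, table → 0); rule it out.
Only (4) survives; checking it on all 8 rows confirms it matches φ.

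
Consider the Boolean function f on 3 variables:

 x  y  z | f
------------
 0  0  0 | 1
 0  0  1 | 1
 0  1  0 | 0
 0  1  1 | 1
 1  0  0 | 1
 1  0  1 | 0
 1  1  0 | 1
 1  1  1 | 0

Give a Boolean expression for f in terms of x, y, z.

f(x, y, z) = ¬((((¬x ∧ y) ∧ ¬z) ∨ ((x ∧ ¬y) ∧ z)) ∨ ((x ∧ y) ∧ z))

f is 0 on only 3 rows — (0,1,0), (1,0,1), (1,1,1). Writing each as a minterm (¬x·y·¬z, x·¬y·z, x·y·z) and OR-ing them characterizes exactly where f=0, so f is the negation of that disjunction.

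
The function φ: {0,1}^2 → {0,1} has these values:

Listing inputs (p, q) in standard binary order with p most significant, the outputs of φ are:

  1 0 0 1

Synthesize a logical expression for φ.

The output is 1 exactly when an even number of inputs are 1 — the complement of 2-way XOR.

φ(p, q) = ¬(p ⊕ q)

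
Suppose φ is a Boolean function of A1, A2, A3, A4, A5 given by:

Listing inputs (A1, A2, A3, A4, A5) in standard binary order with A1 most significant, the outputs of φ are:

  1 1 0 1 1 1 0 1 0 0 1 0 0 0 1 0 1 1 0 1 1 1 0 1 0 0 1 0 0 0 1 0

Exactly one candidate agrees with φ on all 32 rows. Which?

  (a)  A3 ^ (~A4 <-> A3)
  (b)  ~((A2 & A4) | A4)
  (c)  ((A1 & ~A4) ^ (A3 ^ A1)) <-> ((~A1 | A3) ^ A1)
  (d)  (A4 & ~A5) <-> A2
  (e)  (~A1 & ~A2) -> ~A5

(a) fails at (0,0,0,0,0): the formula yields 0, φ is 1.
(b) fails at (0,0,0,1,1): the formula yields 0, φ is 1.
(c) fails at (0,0,0,0,0): the formula yields 0, φ is 1.
(e) fails at (0,0,0,0,1): the formula yields 0, φ is 1.
That leaves (d). Evaluating it on every row reproduces the table of φ exactly.

d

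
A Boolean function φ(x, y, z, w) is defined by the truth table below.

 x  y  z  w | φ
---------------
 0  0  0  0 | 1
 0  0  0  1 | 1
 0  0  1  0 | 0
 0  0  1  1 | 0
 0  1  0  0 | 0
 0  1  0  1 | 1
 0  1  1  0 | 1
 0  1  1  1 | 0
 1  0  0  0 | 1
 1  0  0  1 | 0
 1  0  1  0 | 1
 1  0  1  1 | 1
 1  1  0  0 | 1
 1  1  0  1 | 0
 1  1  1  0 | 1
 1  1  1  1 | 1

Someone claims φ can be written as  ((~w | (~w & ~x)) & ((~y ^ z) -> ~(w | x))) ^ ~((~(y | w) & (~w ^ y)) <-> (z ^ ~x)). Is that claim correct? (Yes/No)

Yes

Check the formula against φ row by row:
  x=0, y=0, z=0, w=0: formula gives 1, φ = 1 ✓
  x=0, y=0, z=0, w=1: formula gives 1, φ = 1 ✓
  x=0, y=0, z=1, w=0: formula gives 0, φ = 0 ✓
  x=0, y=0, z=1, w=1: formula gives 0, φ = 0 ✓
  …and likewise for the remaining 12 rows.
No disagreement on any input; they are logically equivalent.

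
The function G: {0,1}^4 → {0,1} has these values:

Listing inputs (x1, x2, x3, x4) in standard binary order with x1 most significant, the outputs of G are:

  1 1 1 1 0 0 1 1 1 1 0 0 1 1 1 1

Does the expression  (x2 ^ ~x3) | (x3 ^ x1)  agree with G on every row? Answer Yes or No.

Yes

Test each input against both G and the formula:
  x1=0, x2=0, x3=0, x4=0: formula gives 1, G = 1 ✓
  x1=0, x2=0, x3=0, x4=1: formula gives 1, G = 1 ✓
  x1=0, x2=0, x3=1, x4=0: formula gives 1, G = 1 ✓
  x1=0, x2=0, x3=1, x4=1: formula gives 1, G = 1 ✓
  … (the remaining 12 rows also agree.)
No disagreement on any input; they are logically equivalent.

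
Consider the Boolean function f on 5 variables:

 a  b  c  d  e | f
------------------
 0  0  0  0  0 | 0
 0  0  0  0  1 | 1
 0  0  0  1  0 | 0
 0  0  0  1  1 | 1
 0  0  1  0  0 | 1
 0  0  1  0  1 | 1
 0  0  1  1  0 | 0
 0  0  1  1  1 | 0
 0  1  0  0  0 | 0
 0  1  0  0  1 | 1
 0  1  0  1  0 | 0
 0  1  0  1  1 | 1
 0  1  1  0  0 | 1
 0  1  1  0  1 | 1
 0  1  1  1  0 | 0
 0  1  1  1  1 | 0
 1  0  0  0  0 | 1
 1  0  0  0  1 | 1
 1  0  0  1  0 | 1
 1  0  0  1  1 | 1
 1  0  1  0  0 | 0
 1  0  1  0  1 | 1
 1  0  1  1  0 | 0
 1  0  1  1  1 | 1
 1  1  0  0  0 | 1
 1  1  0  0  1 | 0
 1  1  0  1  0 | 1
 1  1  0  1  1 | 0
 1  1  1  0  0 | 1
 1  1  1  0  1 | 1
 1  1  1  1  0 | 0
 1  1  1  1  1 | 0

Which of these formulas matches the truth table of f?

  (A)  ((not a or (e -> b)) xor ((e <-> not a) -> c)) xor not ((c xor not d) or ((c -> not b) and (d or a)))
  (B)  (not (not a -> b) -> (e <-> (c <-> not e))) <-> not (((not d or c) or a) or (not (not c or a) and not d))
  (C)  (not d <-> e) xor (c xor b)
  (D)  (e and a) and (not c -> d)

A

(B) disagrees with f on (0,0,0,0,1) (formula → 0, table → 1); rule it out.
(C) disagrees with f on (0,0,0,1,0) (formula → 1, table → 0); rule it out.
(D) disagrees with f on (0,0,0,0,1) (formula → 0, table → 1); rule it out.
(A) is the remaining candidate, and it agrees with f on all 32 inputs.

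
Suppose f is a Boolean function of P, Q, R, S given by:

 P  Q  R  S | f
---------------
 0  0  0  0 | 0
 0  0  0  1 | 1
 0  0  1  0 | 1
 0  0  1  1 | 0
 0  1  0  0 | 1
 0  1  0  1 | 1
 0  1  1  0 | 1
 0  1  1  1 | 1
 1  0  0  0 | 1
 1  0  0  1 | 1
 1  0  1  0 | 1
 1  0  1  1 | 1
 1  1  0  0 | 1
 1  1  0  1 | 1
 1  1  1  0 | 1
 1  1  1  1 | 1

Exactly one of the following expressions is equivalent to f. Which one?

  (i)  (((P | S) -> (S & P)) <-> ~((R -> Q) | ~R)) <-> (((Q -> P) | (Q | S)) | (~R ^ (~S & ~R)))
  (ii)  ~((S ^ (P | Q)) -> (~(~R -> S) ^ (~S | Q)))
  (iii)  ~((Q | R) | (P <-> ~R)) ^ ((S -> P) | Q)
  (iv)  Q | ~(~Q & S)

iii

(i): at (0,1,0,0) it gives 0, but f = 1 — eliminated.
(ii): at (0,0,1,0) it gives 0, but f = 1 — eliminated.
(iv): at (0,0,0,0) it gives 1, but f = 0 — eliminated.
That leaves (iii). Evaluating it on every row reproduces the table of f exactly.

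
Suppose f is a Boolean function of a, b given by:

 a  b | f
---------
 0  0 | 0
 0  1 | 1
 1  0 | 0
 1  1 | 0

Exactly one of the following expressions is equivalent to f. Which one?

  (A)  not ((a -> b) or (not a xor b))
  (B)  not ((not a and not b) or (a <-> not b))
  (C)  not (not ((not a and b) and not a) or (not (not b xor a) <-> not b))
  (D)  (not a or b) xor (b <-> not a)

(A): at (0,1) it gives 0, but f = 1 — eliminated.
(B): at (0,1) it gives 0, but f = 1 — eliminated.
(D): at (0,0) it gives 1, but f = 0 — eliminated.
(C) is the remaining candidate, and it agrees with f on all 4 inputs.

C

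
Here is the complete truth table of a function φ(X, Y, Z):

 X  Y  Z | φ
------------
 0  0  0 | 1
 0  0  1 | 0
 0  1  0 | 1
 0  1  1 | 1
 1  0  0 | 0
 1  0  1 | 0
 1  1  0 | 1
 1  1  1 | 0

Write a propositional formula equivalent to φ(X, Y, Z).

Collect the rows where φ=1 — (0,0,0), (0,1,0), (0,1,1), (1,1,0) — and write one minterm per row: ¬X·¬Y·¬Z, ¬X·Y·¬Z, ¬X·Y·Z, X·Y·¬Z. Their union (logical OR) reproduces the table exactly.

φ(X, Y, Z) = ((((not X and not Y) and not Z) or ((not X and Y) and not Z)) or ((not X and Y) and Z)) or ((X and Y) and not Z)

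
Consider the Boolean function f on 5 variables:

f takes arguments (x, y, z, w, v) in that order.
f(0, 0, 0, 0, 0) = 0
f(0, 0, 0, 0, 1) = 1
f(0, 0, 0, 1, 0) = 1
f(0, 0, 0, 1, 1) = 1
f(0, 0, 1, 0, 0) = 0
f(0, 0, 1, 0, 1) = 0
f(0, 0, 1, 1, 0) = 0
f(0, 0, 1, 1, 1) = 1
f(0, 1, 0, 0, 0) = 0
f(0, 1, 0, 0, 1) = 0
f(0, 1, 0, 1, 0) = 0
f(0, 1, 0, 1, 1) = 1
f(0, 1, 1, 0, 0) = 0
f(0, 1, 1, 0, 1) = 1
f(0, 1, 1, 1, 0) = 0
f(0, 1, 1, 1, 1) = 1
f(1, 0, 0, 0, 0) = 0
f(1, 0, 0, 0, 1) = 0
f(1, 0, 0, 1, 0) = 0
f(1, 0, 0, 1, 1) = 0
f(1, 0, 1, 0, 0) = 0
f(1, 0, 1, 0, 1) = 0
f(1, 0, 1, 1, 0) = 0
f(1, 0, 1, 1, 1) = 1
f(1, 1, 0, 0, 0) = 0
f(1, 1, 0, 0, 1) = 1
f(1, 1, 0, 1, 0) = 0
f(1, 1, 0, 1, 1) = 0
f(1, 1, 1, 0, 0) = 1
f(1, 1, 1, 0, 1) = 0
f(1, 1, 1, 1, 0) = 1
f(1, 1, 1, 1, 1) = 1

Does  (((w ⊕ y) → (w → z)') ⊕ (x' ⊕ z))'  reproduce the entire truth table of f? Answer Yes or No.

Evaluate (((w ⊕ y) → (w → z)') ⊕ (x' ⊕ z))' on each row and compare to f:
  x=0, y=0, z=0, w=0, v=0: formula gives 1, but f = 0 ✗
Row (0,0,0,0,0) is a counterexample, so the formula is not equivalent to f.

No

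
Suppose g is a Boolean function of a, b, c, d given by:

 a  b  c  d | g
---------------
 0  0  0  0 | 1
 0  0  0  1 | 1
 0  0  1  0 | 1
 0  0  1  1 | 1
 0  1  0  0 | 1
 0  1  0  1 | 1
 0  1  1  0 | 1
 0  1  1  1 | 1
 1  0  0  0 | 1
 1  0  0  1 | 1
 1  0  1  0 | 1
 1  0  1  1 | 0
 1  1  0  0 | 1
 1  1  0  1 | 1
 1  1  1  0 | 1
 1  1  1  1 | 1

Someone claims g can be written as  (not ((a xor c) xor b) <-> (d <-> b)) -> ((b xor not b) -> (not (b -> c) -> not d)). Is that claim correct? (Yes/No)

No

Test each input against both g and the formula:
  a=0, b=0, c=0, d=0: formula gives 1, g = 1 ✓
  a=0, b=0, c=0, d=1: formula gives 1, g = 1 ✓
  a=0, b=0, c=1, d=0: formula gives 1, g = 1 ✓
  a=0, b=0, c=1, d=1: formula gives 1, g = 1 ✓
  …
  a=1, b=0, c=1, d=1: formula gives 1, but g = 0 ✗
A single disagreement suffices: at (1,0,1,1) they differ, so the formula does not compute g.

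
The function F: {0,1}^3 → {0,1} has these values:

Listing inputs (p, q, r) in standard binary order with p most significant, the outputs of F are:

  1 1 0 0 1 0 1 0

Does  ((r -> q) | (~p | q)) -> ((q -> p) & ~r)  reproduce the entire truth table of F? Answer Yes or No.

No

Check the formula against F row by row:
  p=0, q=0, r=0: formula gives 1, F = 1 ✓
  p=0, q=0, r=1: formula gives 0, but F = 1 ✗
Row (0,0,1) is a counterexample, so the formula is not equivalent to F.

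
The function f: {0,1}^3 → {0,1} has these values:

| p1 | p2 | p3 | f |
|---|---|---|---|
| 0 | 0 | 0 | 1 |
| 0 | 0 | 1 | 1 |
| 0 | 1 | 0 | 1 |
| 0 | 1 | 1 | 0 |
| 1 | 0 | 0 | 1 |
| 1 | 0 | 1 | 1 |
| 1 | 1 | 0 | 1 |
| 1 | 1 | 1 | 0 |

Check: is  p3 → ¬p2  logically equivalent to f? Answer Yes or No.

Test each input against both f and the formula:
  p1=0, p2=0, p3=0: formula gives 1, f = 1 ✓
  p1=0, p2=0, p3=1: formula gives 1, f = 1 ✓
  p1=0, p2=1, p3=0: formula gives 1, f = 1 ✓
  p1=0, p2=1, p3=1: formula gives 0, f = 0 ✓
  p1=1, p2=0, p3=0: formula gives 1, f = 1 ✓
  … (the remaining 3 rows also agree.)
Every row agrees, so the formula is equivalent.

Yes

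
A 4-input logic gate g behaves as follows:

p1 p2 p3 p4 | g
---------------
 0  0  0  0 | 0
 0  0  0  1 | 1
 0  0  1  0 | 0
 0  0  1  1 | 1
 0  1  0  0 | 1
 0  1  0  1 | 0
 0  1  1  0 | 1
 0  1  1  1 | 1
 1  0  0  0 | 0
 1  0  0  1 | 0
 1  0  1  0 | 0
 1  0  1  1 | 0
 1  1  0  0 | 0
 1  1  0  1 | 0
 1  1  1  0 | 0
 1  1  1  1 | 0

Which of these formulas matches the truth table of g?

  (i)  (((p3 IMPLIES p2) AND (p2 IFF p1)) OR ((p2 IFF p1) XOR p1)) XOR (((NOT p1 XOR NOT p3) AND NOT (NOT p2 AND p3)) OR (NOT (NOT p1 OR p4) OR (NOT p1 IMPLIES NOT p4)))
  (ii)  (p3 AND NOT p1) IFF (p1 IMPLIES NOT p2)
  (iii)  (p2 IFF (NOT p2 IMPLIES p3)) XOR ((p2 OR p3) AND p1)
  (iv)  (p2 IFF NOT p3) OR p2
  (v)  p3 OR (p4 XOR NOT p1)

i

(ii) disagrees with g on (0,0,0,1) (formula → 0, table → 1); rule it out.
(iii) disagrees with g on (0,0,0,0) (formula → 1, table → 0); rule it out.
(iv) disagrees with g on (0,0,0,1) (formula → 0, table → 1); rule it out.
(v) disagrees with g on (0,0,0,0) (formula → 1, table → 0); rule it out.
Only (i) survives; checking it on all 16 rows confirms it matches g.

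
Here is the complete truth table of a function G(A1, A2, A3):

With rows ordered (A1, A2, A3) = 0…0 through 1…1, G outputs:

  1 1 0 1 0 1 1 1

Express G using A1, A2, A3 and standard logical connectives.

There are just 2 zero rows: (0,1,0), (1,0,0). Their minterms are ¬A1·A2·¬A3, A1·¬A2·¬A3; the OR of those covers precisely the 0-outputs, and negating it yields G.

G(A1, A2, A3) = not (((not A1 and A2) and not A3) or ((A1 and not A2) and not A3))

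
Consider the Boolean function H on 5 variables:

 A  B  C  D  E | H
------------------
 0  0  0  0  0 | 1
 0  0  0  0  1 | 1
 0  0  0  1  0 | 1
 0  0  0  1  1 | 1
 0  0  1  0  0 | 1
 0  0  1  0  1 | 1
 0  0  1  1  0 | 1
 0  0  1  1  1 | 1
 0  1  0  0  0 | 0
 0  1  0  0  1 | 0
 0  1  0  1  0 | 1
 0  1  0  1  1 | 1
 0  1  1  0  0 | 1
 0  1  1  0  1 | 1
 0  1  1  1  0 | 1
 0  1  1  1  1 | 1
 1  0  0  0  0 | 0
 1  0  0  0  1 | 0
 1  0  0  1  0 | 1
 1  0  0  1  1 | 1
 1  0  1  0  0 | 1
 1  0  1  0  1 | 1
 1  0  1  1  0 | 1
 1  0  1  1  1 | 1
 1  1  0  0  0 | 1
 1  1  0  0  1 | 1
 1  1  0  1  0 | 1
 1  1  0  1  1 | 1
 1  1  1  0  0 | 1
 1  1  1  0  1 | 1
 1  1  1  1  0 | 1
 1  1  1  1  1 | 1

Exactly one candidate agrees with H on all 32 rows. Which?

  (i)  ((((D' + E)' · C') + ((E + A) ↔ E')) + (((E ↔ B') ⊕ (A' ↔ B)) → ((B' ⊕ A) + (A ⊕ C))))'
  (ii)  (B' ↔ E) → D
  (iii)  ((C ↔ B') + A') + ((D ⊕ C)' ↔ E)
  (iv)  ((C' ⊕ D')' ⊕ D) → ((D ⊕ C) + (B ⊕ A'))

(i) fails at (0,0,0,0,0): the formula yields 0, H is 1.
(ii) fails at (0,0,0,0,1): the formula yields 0, H is 1.
(iii) fails at (0,1,0,0,0): the formula yields 1, H is 0.
Only (iv) survives; checking it on all 32 rows confirms it matches H.

iv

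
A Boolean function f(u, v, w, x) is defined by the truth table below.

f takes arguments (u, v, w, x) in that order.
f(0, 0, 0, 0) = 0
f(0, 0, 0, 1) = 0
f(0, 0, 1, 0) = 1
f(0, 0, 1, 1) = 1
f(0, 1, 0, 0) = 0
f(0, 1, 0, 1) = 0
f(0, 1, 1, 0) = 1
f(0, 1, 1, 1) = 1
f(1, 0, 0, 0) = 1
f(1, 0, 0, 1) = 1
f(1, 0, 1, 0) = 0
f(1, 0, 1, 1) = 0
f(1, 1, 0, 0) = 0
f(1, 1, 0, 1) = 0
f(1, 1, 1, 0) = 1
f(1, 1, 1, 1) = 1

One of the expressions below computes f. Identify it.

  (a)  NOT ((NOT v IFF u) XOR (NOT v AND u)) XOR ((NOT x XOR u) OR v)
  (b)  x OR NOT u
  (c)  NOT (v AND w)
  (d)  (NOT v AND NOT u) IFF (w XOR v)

(a) fails at (0,0,0,1): the formula yields 1, f is 0.
(b) fails at (0,0,0,0): the formula yields 1, f is 0.
(c) fails at (0,0,0,0): the formula yields 1, f is 0.
(d) is the remaining candidate, and it agrees with f on all 16 inputs.

d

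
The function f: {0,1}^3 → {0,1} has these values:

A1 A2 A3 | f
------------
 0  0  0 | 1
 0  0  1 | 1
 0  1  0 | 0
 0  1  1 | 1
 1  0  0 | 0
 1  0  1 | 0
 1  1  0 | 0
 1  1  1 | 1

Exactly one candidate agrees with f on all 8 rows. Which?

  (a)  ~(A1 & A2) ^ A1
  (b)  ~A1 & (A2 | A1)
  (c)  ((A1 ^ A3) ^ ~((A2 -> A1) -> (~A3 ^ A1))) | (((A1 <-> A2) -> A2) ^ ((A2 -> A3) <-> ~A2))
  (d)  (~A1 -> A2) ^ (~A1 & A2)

c

(a) fails at (0,1,0): the formula yields 1, f is 0.
(b) fails at (0,0,0): the formula yields 0, f is 1.
(d) fails at (0,0,0): the formula yields 0, f is 1.
(c) is the remaining candidate, and it agrees with f on all 8 inputs.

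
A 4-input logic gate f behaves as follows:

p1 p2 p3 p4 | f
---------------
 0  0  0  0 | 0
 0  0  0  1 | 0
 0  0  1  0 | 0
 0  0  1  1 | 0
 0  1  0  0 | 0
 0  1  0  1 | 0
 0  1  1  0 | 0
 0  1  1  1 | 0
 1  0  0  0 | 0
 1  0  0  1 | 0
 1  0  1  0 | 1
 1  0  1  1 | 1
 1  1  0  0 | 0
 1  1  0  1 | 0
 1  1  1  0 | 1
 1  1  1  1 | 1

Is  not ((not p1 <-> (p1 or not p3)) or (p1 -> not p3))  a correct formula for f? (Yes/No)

Test each input against both f and the formula:
  p1=0, p2=0, p3=0, p4=0: formula gives 0, f = 0 ✓
  p1=0, p2=0, p3=0, p4=1: formula gives 0, f = 0 ✓
  p1=0, p2=0, p3=1, p4=0: formula gives 0, f = 0 ✓
  p1=0, p2=0, p3=1, p4=1: formula gives 0, f = 0 ✓
  …and likewise for the remaining 12 rows.
Every row agrees, so the formula is equivalent.

Yes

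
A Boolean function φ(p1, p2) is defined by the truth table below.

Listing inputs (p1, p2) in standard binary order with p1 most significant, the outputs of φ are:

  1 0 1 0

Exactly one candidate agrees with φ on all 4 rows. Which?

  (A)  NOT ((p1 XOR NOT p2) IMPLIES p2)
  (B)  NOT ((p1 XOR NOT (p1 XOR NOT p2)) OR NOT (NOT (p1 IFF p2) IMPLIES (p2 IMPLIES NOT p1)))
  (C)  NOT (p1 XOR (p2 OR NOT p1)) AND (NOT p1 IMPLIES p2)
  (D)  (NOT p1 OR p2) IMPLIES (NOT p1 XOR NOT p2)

B

(A) fails at (1,0): the formula yields 0, φ is 1.
(C) fails at (0,0): the formula yields 0, φ is 1.
(D) fails at (0,0): the formula yields 0, φ is 1.
(B) is the remaining candidate, and it agrees with φ on all 4 inputs.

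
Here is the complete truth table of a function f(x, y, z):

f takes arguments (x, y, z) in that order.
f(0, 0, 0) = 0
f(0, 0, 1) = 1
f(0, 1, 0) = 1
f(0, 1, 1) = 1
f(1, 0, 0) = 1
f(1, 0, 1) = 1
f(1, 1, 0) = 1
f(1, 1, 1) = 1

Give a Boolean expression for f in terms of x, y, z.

The output is 1 whenever at least one input is 1 — the OR of all inputs.

f(x, y, z) = (x + y) + z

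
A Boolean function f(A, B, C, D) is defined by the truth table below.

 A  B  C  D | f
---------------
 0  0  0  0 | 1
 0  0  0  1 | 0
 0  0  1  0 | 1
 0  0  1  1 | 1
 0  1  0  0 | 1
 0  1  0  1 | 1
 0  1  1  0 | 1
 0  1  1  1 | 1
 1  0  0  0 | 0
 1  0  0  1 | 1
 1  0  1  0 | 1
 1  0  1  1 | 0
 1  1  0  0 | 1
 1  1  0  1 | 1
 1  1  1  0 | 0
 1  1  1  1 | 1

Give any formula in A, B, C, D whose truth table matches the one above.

The 0-rows are (0,0,0,1), (1,0,0,0), (1,0,1,1), (1,1,1,0). Take each as a conjunction (¬A·¬B·¬C·D, A·¬B·¬C·¬D, A·¬B·C·D, A·B·C·¬D), form their disjunction, and complement — that gives a formula that is 1 everywhere f is.

f(A, B, C, D) = ~((((((~A & ~B) & ~C) & D) | (((A & ~B) & ~C) & ~D)) | (((A & ~B) & C) & D)) | (((A & B) & C) & ~D))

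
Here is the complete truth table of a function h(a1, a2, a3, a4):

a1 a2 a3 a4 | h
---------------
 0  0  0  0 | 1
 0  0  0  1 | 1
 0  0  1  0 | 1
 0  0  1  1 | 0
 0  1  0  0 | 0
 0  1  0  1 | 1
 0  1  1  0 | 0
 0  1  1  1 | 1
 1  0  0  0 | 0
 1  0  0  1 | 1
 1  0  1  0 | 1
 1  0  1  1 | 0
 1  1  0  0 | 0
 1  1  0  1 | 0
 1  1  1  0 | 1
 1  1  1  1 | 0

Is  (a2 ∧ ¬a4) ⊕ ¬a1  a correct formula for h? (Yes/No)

Test each input against both h and the formula:
  a1=0, a2=0, a3=0, a4=0: formula gives 1, h = 1 ✓
  a1=0, a2=0, a3=0, a4=1: formula gives 1, h = 1 ✓
  a1=0, a2=0, a3=1, a4=0: formula gives 1, h = 1 ✓
  a1=0, a2=0, a3=1, a4=1: formula gives 1, but h = 0 ✗
Since they disagree at (0,0,1,1), the expression is not a correct formula for h.

No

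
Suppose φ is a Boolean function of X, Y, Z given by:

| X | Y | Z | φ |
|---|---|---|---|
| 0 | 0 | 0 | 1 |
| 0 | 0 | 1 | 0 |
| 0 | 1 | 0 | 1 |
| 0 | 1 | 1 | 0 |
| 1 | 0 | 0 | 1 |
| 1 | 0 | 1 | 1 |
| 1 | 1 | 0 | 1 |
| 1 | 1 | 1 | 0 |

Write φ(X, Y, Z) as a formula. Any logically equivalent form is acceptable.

φ(X, Y, Z) = not ((((not X and not Y) and Z) or ((not X and Y) and Z)) or ((X and Y) and Z))

There are just 3 zero rows: (0,0,1), (0,1,1), (1,1,1). Their minterms are ¬X·¬Y·Z, ¬X·Y·Z, X·Y·Z; the OR of those covers precisely the 0-outputs, and negating it yields φ.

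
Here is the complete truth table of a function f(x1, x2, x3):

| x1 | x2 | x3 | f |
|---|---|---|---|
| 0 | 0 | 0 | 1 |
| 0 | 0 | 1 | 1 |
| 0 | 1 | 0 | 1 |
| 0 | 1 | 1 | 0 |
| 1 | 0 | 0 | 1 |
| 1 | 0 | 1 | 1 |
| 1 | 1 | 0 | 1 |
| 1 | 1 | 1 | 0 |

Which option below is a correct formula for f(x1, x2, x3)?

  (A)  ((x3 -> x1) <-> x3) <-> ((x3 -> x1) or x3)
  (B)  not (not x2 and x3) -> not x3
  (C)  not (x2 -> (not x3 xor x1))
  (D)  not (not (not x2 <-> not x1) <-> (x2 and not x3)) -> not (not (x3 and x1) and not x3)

B

(A): at (0,0,0) it gives 0, but f = 1 — eliminated.
(C): at (0,0,0) it gives 0, but f = 1 — eliminated.
(D): at (0,1,1) it gives 1, but f = 0 — eliminated.
Only (B) survives; checking it on all 8 rows confirms it matches f.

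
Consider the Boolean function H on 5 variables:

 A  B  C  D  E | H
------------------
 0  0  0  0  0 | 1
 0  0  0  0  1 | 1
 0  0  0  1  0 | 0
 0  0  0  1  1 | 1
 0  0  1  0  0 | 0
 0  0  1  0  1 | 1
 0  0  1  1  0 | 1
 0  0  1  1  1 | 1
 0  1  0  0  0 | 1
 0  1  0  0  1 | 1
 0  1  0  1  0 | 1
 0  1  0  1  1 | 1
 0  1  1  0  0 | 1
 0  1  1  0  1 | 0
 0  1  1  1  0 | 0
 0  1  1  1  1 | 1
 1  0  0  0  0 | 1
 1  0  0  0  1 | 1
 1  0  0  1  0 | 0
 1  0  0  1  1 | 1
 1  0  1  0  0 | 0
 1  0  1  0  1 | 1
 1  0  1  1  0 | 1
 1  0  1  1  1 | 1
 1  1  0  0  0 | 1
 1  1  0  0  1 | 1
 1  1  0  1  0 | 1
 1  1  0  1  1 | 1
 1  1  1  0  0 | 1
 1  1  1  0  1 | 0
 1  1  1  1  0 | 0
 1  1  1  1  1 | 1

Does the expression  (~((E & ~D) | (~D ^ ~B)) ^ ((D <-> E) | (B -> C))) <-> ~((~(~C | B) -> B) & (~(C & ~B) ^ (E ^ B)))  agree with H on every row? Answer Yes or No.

Check the formula against H row by row:
  A=0, B=0, C=0, D=0, E=0: formula gives 1, H = 1 ✓
  A=0, B=0, C=0, D=0, E=1: formula gives 1, H = 1 ✓
  A=0, B=0, C=0, D=1, E=0: formula gives 0, H = 0 ✓
  A=0, B=0, C=0, D=1, E=1: formula gives 1, H = 1 ✓
  … (the remaining 28 rows also agree.)
All 32 rows match — the expression computes H exactly.

Yes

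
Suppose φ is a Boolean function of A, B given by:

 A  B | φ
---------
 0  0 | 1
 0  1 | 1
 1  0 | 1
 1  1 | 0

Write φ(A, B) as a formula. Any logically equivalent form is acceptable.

φ(A, B) = ~(A & B)

The output is 0 only when every input is 1 — NAND of all inputs.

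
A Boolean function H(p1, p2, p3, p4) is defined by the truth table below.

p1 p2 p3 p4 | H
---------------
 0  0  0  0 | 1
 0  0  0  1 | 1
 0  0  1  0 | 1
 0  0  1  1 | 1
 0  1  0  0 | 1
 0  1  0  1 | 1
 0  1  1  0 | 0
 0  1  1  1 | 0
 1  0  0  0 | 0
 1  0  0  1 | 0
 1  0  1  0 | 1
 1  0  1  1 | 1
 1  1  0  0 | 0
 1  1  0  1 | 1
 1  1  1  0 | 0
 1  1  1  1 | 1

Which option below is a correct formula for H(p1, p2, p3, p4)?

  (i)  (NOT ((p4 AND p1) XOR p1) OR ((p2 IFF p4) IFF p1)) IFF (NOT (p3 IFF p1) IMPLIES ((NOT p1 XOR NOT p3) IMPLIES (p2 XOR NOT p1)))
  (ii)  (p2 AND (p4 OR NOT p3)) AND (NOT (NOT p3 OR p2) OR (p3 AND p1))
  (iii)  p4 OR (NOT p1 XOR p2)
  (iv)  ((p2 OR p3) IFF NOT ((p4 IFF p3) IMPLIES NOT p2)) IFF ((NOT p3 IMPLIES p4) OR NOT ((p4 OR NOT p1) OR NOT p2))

(ii): at (0,0,0,0) it gives 0, but H = 1 — eliminated.
(iii): at (0,1,0,0) it gives 0, but H = 1 — eliminated.
(iv): at (0,0,0,0) it gives 0, but H = 1 — eliminated.
(i) is the remaining candidate, and it agrees with H on all 16 inputs.

i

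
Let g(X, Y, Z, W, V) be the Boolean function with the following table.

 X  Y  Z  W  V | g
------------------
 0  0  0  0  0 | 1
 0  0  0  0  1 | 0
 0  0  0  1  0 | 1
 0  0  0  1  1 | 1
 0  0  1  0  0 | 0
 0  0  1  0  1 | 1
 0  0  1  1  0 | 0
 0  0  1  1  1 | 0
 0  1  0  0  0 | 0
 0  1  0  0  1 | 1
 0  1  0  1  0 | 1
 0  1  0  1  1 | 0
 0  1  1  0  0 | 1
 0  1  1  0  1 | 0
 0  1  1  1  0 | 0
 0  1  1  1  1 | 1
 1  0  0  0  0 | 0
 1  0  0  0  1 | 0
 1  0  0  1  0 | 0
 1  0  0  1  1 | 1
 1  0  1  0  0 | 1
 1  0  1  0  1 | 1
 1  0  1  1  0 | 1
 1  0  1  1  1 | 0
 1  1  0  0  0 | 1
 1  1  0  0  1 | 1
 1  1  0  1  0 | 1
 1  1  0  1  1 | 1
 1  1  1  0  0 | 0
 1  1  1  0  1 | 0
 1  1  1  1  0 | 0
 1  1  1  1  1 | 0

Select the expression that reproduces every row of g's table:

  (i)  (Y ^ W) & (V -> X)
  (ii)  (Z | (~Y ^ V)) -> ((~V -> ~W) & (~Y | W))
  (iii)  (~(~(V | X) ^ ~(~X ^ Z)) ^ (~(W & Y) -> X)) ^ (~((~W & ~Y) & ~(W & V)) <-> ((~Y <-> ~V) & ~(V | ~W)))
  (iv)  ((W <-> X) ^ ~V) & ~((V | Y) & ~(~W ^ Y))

(i): at (0,0,0,0,0) it gives 0, but g = 1 — eliminated.
(ii): at (0,0,0,0,1) it gives 1, but g = 0 — eliminated.
(iv): at (0,0,0,0,0) it gives 0, but g = 1 — eliminated.
Only (iii) survives; checking it on all 32 rows confirms it matches g.

iii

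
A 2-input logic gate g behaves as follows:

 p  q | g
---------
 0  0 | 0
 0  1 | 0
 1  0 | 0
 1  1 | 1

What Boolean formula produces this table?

The output is 1 only when every input is 1 — the AND of all inputs.

g(p, q) = p ∧ q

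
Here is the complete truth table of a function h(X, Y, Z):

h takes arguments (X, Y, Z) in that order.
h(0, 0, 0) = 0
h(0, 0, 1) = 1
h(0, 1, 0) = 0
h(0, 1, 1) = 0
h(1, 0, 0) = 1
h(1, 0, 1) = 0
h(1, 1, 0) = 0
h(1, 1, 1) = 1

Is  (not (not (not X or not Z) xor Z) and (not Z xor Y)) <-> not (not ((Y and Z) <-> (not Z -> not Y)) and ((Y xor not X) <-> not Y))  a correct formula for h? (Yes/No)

Check the formula against h row by row:
  X=0, Y=0, Z=0: formula gives 0, h = 0 ✓
  X=0, Y=0, Z=1: formula gives 1, h = 1 ✓
  X=0, Y=1, Z=0: formula gives 0, h = 0 ✓
  X=0, Y=1, Z=1: formula gives 0, h = 0 ✓
  X=1, Y=0, Z=0: formula gives 1, h = 1 ✓
  …and likewise for the remaining 3 rows.
No disagreement on any input; they are logically equivalent.

Yes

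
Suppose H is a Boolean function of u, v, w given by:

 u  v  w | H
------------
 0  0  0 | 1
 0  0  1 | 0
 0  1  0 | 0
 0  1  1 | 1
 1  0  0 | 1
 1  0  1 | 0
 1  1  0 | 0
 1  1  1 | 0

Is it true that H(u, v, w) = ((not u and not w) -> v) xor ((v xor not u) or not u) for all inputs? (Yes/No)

No

Evaluate ((not u and not w) -> v) xor ((v xor not u) or not u) on each row and compare to H:
  u=0, v=0, w=0: formula gives 1, H = 1 ✓
  u=0, v=0, w=1: formula gives 0, H = 0 ✓
  u=0, v=1, w=0: formula gives 0, H = 0 ✓
  u=0, v=1, w=1: formula gives 0, but H = 1 ✗
Row (0,1,1) is a counterexample, so the formula is not equivalent to H.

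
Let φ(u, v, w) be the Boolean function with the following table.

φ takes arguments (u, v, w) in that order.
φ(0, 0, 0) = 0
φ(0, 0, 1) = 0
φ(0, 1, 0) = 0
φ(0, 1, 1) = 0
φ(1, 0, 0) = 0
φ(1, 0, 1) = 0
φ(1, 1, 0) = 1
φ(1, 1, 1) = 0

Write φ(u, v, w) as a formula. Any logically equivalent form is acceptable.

φ is 1 on exactly one input, (1,1,0), whose minterm is u·v·¬w. So φ is just that conjunction.

φ(u, v, w) = (u ∧ v) ∧ ¬w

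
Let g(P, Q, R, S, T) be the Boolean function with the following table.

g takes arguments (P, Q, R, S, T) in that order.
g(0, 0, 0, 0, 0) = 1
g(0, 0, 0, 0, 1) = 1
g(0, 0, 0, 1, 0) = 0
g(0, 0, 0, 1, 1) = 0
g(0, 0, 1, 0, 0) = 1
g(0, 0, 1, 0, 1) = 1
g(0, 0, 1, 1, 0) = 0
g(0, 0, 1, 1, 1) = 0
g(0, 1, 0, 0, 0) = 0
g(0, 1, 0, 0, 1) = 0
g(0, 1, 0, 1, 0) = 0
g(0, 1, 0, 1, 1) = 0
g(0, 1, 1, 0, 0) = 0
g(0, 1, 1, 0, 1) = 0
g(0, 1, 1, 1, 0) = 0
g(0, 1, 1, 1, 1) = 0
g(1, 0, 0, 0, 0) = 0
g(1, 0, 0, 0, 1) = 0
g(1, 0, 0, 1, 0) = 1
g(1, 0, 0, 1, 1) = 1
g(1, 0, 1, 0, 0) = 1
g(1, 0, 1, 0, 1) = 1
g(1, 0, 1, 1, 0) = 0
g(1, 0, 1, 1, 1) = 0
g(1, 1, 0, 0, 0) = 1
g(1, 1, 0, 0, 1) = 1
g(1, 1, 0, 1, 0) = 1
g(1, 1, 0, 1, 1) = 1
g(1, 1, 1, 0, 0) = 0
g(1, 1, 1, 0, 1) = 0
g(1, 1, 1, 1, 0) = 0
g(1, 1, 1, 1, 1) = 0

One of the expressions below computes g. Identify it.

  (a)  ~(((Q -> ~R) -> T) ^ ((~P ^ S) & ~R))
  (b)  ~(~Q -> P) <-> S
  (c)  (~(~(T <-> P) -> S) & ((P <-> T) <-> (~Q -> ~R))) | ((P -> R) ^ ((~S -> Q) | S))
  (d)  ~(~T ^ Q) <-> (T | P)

c

(a) disagrees with g on (0,0,0,0,0) (formula → 0, table → 1); rule it out.
(b) disagrees with g on (0,0,0,0,0) (formula → 0, table → 1); rule it out.
(d) disagrees with g on (0,0,0,1,0) (formula → 1, table → 0); rule it out.
(c) is the remaining candidate, and it agrees with g on all 32 inputs.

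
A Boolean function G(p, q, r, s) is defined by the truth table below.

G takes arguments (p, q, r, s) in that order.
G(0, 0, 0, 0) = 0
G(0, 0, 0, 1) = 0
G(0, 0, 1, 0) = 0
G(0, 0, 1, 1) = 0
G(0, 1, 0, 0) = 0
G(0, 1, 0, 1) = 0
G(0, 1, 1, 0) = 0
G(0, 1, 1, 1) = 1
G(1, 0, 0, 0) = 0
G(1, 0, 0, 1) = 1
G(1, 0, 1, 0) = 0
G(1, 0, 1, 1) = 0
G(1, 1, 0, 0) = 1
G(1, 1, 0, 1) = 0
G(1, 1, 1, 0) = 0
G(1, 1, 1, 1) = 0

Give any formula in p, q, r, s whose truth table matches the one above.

G=1 on 3 inputs: (0,1,1,1), (1,0,0,1), (1,1,0,0). Reading each as a conjunction of literals (¬p·q·r·s, p·¬q·¬r·s, p·q·¬r·¬s) and taking the OR gives the canonical DNF.

G(p, q, r, s) = ((((NOT p AND q) AND r) AND s) OR (((p AND NOT q) AND NOT r) AND s)) OR (((p AND q) AND NOT r) AND NOT s)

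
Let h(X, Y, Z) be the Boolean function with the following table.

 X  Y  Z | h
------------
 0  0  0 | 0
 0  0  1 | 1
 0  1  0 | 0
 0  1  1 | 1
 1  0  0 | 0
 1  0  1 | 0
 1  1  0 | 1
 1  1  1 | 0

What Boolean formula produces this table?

h=1 on 3 inputs: (0,0,1), (0,1,1), (1,1,0). Reading each as a conjunction of literals (¬X·¬Y·Z, ¬X·Y·Z, X·Y·¬Z) and taking the OR gives the canonical DNF.

h(X, Y, Z) = (((not X and not Y) and Z) or ((not X and Y) and Z)) or ((X and Y) and not Z)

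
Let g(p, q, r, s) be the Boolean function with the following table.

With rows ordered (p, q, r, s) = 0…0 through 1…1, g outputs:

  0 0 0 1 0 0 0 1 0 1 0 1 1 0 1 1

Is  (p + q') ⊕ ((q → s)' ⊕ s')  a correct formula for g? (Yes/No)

Evaluate (p + q') ⊕ ((q → s)' ⊕ s') on each row and compare to g:
  p=0, q=0, r=0, s=0: formula gives 0, g = 0 ✓
  p=0, q=0, r=0, s=1: formula gives 1, but g = 0 ✗
Since they disagree at (0,0,0,1), the expression is not a correct formula for g.

No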